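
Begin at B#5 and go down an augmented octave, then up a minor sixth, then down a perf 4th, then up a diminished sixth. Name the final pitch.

Bbb5

Down an augmented octave from B#5: B4 (13 semitones down).
B4 up a minor sixth → G5 (8 semitones).
Down a perfect fourth from G5: D5 (5 semitones down).
D5 up a diminished sixth → Bbb5 (7 semitones).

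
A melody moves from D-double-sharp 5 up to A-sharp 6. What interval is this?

D to A spans five letter names (D-E-F-G-A), plus an octave, so the interval is some kind of twelfth.
D##5 to A#6 spans 18 semitones — one semitone narrower than the perfect twelfth (19) — giving a diminished twelfth.
(Equivalently, a compound diminished fifth: a diminished fifth plus an octave.)

d12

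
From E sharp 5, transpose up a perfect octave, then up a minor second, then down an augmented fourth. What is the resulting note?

C 6

A perfect octave up from E#5 is E#6.
A minor second up from E#6 is F#6.
F#6 down an augmented fourth → C6 (6 semitones).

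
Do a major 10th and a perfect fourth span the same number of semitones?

No

16 semitones (major tenth) vs 5 semitones (perfect fourth): not equal.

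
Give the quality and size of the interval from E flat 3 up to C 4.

E to C spans six letter names (E-F-G-A-B-C), so the interval is some kind of sixth.
Counting semitones, Eb3→C4 is 9, which is the major sixth.

M6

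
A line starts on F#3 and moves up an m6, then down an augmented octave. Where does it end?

F#3 up a minor sixth → D4 (8 semitones).
D4 down an augmented octave → Db3 (13 semitones).

Db3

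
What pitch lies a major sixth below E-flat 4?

Counting six letter names down from E lands on G.
A major sixth is 9 semitones; 9 semitones down from Eb4 gives Gb3.

G-flat 3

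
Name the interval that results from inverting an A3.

Inverted interval numbers add to nine, so a third pairs with a sixth (3 + 6 = 9).
And augmented becomes diminished under inversion, so we get a diminished sixth.

diminished 6th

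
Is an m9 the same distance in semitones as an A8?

Both span 13 semitones: a minor ninth and an augmented octave are the same chromatic distance.

Yes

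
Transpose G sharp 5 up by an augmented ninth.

A double-sharp 6

Two letters up from G (plus an octave) reaches A.
An augmented ninth is 15 semitones; 15 semitones up from G#5 gives A##6.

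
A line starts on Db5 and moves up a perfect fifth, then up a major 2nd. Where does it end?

A perfect fifth up from Db5 is Ab5.
A major second up from Ab5 is Bb5.

Bb5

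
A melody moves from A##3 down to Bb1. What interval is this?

Descending from A##3 to Bb1 is the same interval as ascending Bb1 to A##3.
B to A spans seven letter names (B-C-D-E-F-G-A), plus an octave, so the interval is some kind of fourteenth.
The major fourteenth is 23 semitones; here we have 25, two semitones wider: doubly augmented.
(Equivalently, a compound doubly augmented seventh: a doubly augmented seventh plus an octave.)

doubly augmented 14th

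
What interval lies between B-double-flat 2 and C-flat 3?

M2

B to C spans two letter names (B-C), so the interval is some kind of second.
The major second spans 2 semitones, and Bbb2 to Cb3 is exactly 2 semitones — so this is a major second.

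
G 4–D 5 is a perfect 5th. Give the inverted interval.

The rule of nine gives the new number: 9 − 5 = 4, so a fifth becomes a fourth.
The quality also flips — perfect stays perfect — giving a perfect fourth.

P4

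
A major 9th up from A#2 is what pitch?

Counting two letter names plus an octave up from A lands on B.
A major ninth is 14 semitones; 14 semitones up from A#2 gives B#3.

B#3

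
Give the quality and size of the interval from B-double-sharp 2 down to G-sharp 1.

Descending from B##2 to G#1 is the same interval as ascending G#1 to B##2.
G to B spans three letter names (G-A-B), plus an octave, so the interval is some kind of tenth.
The major tenth is 16 semitones; here we have 17, one semitone wider: augmented.
(Equivalently, a compound augmented third: an augmented third plus an octave.)

A10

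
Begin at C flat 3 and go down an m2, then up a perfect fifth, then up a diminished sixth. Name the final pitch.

A minor second down from Cb3 is Bb2.
A perfect fifth up from Bb2 is F3.
A diminished sixth up from F3 is Dbb4.

D double-flat 4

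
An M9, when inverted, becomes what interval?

First reduce the compound major ninth to its simple form, a major second.
Inverted interval numbers add to nine, so a second pairs with a seventh (2 + 7 = 9).
Quality inverts too: major becomes minor. That makes the inversion a minor seventh.

minor seventh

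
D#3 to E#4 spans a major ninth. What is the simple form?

Each octave removed subtracts seven from the number: 9 − 7 = 2.
That makes a major ninth a compound major second — an octave plus a major second.

major second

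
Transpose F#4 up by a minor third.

Three letter names up from F: A.
A minor third is 3 semitones; 3 semitones up from F#4 gives A4.

A4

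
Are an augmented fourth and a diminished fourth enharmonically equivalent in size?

6 semitones (augmented fourth) vs 4 semitones (diminished fourth): not equal.

No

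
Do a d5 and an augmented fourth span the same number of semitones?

Yes

Both span 6 semitones: a diminished fifth and an augmented fourth are the same chromatic distance.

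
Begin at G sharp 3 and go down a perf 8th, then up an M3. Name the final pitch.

B sharp 2

G#3 down a perfect octave → G#2 (12 semitones).
A major third up from G#2 is B#2.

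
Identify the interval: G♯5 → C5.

augmented fifth

Descending from G#5 to C5 is the same interval as ascending C5 to G#5.
C to G spans five letter names (C-D-E-F-G) — that makes it a fifth of some quality.
The perfect fifth is 7 semitones; here we have 8, one semitone wider: augmented.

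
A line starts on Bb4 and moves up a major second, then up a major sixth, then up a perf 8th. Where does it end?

Bb4 up a major second → C5 (2 semitones).
Up a major sixth from C5: A5 (9 semitones up).
Up a perfect octave from A5: A6 (12 semitones up).

A6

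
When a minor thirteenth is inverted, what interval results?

M3

First reduce the compound minor thirteenth to its simple form, a minor sixth.
Inverted interval numbers add to nine, so a sixth pairs with a third (6 + 3 = 9).
The quality also flips — minor becomes major — giving a major third.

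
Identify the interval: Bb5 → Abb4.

Descending from Bb5 to Abb4 is the same interval as ascending Abb4 to Bb5.
A to B spans two letter names (A-B), plus an octave, so the interval is some kind of ninth.
The major ninth is 14 semitones; here we have 15, one semitone wider: augmented.
(Equivalently, a compound augmented second: an augmented second plus an octave.)

augmented 9th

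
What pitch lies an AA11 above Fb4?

B5

The eleventh's letter: F up four letter names plus an octave → B.
A doubly augmented eleventh is 19 semitones; 19 semitones up from Fb4 gives B5.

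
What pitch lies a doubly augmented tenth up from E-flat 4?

Three letters up from E (plus an octave) reaches G.
A doubly augmented tenth spans 18 semitones, so from Eb4 the target pitch is G##5.

G-double-sharp 5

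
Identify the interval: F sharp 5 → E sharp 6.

F to E spans seven letter names (F-G-A-B-C-D-E), so the interval is some kind of seventh.
Counting semitones, F#5→E#6 is 11, which is the major seventh.

major seventh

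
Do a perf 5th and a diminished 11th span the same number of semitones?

A perfect fifth spans 7 semitones; a diminished eleventh spans 16 semitones. They differ by 9.

No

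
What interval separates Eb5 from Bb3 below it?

Descending from Eb5 to Bb3 is the same interval as ascending Bb3 to Eb5.
B to E spans four letter names (B-C-D-E), plus an octave — that makes it an eleventh of some quality.
Bb3 to Eb5 is 17 semitones, matching the perfect eleventh exactly, so the quality is perfect.
(Equivalently, a compound perfect fourth: a perfect fourth plus an octave.)

perfect 11th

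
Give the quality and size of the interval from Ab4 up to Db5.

A to D spans four letter names (A-B-C-D): a fourth.
Counting semitones, Ab4→Db5 is 5, which is the perfect fourth.

perfect fourth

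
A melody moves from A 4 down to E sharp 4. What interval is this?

Descending from A4 to E#4 is the same interval as ascending E#4 to A4.
E to A spans four letter names (E-F-G-A), so the interval is some kind of fourth.
E#4 to A4 spans 4 semitones — one semitone narrower than the perfect fourth (5) — giving a diminished fourth.

diminished fourth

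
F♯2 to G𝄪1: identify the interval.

diminished 7th

Descending from F#2 to G##1 is the same interval as ascending G##1 to F#2.
G to F spans seven letter names (G-A-B-C-D-E-F): a seventh.
A major seventh would be 11 semitones; G##1 to F#2 is 9, two semitones narrower, so the interval is diminished.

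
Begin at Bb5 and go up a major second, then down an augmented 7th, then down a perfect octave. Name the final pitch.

Dbb4

Up a major second from Bb5: C6 (2 semitones up).
Down an augmented seventh from C6: Dbb5 (12 semitones down).
Dbb5 down a perfect octave → Dbb4 (12 semitones).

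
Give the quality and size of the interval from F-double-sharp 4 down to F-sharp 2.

Descending from F##4 to F#2 is the same interval as ascending F#2 to F##4.
F to F is the same letter name, plus 2 octaves, so the interval is some kind of fifteenth.
F#2 to F##4 spans 25 semitones — one semitone wider than the perfect fifteenth (24) — giving an augmented fifteenth.
(Equivalently, a compound augmented octave: an augmented octave plus an octave.)

augmented 15th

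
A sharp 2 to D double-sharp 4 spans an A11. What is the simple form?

augmented 4th

Subtracting seven from the interval number removes an octave: 11 − 7 = 4.
So an augmented eleventh is an octave plus an augmented fourth. The quality is unchanged.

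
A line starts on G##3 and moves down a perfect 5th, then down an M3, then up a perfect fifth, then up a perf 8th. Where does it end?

A perfect fifth down from G##3 is C##3.
A major third down from C##3 is A#2.
Up a perfect fifth from A#2: E#3 (7 semitones up).
A perfect octave up from E#3 is E#4.

E#4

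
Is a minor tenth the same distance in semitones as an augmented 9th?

Yes

A minor tenth spans 15 semitones, and an augmented ninth also spans 15 semitones — they're enharmonic.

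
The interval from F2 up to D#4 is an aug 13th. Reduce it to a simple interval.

augmented 6th

Take out an octave (7 from the number): 13 − 7 = 6.
So an augmented thirteenth is an octave plus an augmented sixth. The quality is unchanged.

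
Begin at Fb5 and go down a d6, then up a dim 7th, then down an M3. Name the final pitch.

Ebb5

A diminished sixth down from Fb5 is A4.
A diminished seventh up from A4 is Gb5.
Down a major third from Gb5: Ebb5 (4 semitones down).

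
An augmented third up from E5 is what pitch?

G##5

Counting three letter names up from E lands on G.
An augmented third spans 5 semitones, so from E5 the target pitch is G##5.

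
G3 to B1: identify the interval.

minor 13th

Descending from G3 to B1 is the same interval as ascending B1 to G3.
B to G spans six letter names (B-C-D-E-F-G), plus an octave, so the interval is some kind of thirteenth.
At 20 semitones, B1→G3 falls one short of a major thirteenth: minor.
(Equivalently, a compound minor sixth: a minor sixth plus an octave.)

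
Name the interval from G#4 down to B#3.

Descending from G#4 to B#3 is the same interval as ascending B#3 to G#4.
B to G spans six letter names (B-C-D-E-F-G), so the interval is some kind of sixth.
A major sixth would be 9 semitones, but B#3 to G#4 is 8 — one semitone narrower, making it a minor sixth.

minor sixth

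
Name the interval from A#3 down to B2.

major 7th

Descending from A#3 to B2 is the same interval as ascending B2 to A#3.
B to A spans seven letter names (B-C-D-E-F-G-A): a seventh.
B2 to A#3 is 11 semitones, matching the major seventh exactly, so the quality is major.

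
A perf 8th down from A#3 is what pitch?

A#2

For an octave the letter name doesn't change: still A, an octave down.
A perfect octave spans 12 semitones, so from A#3 the target pitch is A#2.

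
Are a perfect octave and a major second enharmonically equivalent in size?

No

A perfect octave spans 12 semitones; a major second spans 2 semitones. They differ by 10.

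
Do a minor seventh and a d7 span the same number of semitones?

10 semitones (minor seventh) vs 9 semitones (diminished seventh): not equal.

No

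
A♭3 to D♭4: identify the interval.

A to D spans four letter names (A-B-C-D) — that makes it a fourth of some quality.
Counting semitones, Ab3→Db4 is 5, which is the perfect fourth.

perfect fourth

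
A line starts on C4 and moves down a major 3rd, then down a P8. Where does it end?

C4 down a major third → Ab3 (4 semitones).
A perfect octave down from Ab3 is Ab2.

Ab2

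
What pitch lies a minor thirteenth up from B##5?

Counting six letter names plus an octave up from B lands on G.
Moving 20 semitones up from B##5 (the size of a minor thirteenth) reaches G##7.

G##7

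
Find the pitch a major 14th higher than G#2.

Seven letters up from G (plus an octave) reaches F.
A major fourteenth is 23 semitones; 23 semitones up from G#2 gives F##4.

F##4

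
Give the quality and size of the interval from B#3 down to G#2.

Descending from B#3 to G#2 is the same interval as ascending G#2 to B#3.
G to B spans three letter names (G-A-B), plus an octave: a tenth.
The major tenth spans 16 semitones, and G#2 to B#3 is exactly 16 semitones — so this is a major tenth.
(Equivalently, a compound major third: a major third plus an octave.)

major 10th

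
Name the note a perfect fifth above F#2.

Counting five letter names up from F lands on C.
A perfect fifth is 7 semitones; 7 semitones up from F#2 gives C#3.

C#3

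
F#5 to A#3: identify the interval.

minor thirteenth

Descending from F#5 to A#3 is the same interval as ascending A#3 to F#5.
A to F spans six letter names (A-B-C-D-E-F), plus an octave, so the interval is some kind of thirteenth.
A#3 to F#5 is 20 semitones, a half step short of the major thirteenth (21), so this is minor.
(Equivalently, a compound minor sixth: a minor sixth plus an octave.)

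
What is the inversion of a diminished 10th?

augmented sixth

First reduce the compound diminished tenth to its simple form, a diminished third.
Inverted interval numbers add to nine, so a third pairs with a sixth (3 + 6 = 9).
And diminished becomes augmented under inversion, so we get an augmented sixth.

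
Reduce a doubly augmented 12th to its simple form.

Take out an octave (7 from the number): 12 − 7 = 5.
Quality carries through unchanged, so the simple form is a doubly augmented fifth.

doubly augmented fifth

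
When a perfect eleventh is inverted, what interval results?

perfect 5th

First reduce the compound perfect eleventh to its simple form, a perfect fourth.
Inverted interval numbers add to nine, so a fourth pairs with a fifth (4 + 5 = 9).
Quality inverts too: perfect stays perfect. That makes the inversion a perfect fifth.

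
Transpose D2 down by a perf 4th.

Four letter names down from D: A.
A perfect fourth spans 5 semitones, so from D2 the target pitch is A1.

A1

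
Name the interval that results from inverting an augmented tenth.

d6

First reduce the compound augmented tenth to its simple form, an augmented third.
Inverted interval numbers add to nine, so a third pairs with a sixth (3 + 6 = 9).
And augmented becomes diminished under inversion, so we get a diminished sixth.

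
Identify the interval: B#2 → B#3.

B to B is the same letter name, plus an octave, so the interval is some kind of octave.
The perfect octave spans 12 semitones, and B#2 to B#3 is exactly 12 semitones — so this is a perfect octave.

perfect octave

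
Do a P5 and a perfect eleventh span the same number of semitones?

No

7 semitones (perfect fifth) vs 17 semitones (perfect eleventh): not equal.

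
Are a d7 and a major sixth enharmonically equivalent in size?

Yes

A diminished seventh = 9 semitones = a major sixth; enharmonically equal.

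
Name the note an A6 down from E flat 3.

The sixth takes the letter from E down to G.
An augmented sixth spans 10 semitones, so from Eb3 the target pitch is Gbb2.

G double-flat 2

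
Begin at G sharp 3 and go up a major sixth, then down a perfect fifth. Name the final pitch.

Up a major sixth from G#3: E#4 (9 semitones up).
E#4 down a perfect fifth → A#3 (7 semitones).

A sharp 3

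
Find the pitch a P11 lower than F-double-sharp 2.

C-double-sharp 1

Four letters down from F (plus an octave) reaches C.
Moving 17 semitones down from F##2 (the size of a perfect eleventh) reaches C##1.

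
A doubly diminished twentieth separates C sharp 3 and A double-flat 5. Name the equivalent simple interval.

dd6

Each octave removed subtracts seven from the number: 20 − 14 = 6.
Quality carries through unchanged, so the simple form is a doubly diminished sixth.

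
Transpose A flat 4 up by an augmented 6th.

Counting six letter names up from A lands on F.
An augmented sixth is 10 semitones; 10 semitones up from Ab4 gives F#5.

F sharp 5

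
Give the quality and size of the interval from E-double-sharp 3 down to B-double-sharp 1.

Descending from E##3 to B##1 is the same interval as ascending B##1 to E##3.
B to E spans four letter names (B-C-D-E), plus an octave, so the interval is some kind of eleventh.
B##1 to E##3 is 17 semitones, matching the perfect eleventh exactly, so the quality is perfect.
(Equivalently, a compound perfect fourth: a perfect fourth plus an octave.)

perfect 11th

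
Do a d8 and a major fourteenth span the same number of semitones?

A diminished octave spans 11 semitones; a major fourteenth spans 23 semitones. They differ by 12.

No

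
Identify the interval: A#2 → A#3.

A to A is the same letter name, plus an octave, so the interval is some kind of octave.
Counting semitones, A#2→A#3 is 12, which is the perfect octave.

P8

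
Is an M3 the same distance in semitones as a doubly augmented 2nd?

Both span 4 semitones: a major third and a doubly augmented second are the same chromatic distance.

Yes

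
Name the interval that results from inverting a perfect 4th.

P5

Inverted interval numbers add to nine, so a fourth pairs with a fifth (4 + 5 = 9).
The quality also flips — perfect stays perfect — giving a perfect fifth.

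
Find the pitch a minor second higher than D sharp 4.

Two letter names up from D: E.
A minor second is 1 semitone; 1 semitone up from D#4 gives E4.

E 4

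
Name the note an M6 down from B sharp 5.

The sixth takes the letter from B down to D.
A major sixth is 9 semitones; 9 semitones down from B#5 gives D#5.

D sharp 5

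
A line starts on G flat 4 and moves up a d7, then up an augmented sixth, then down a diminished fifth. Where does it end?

Gb4 up a diminished seventh → Fbb5 (9 semitones).
Up an augmented sixth from Fbb5: Db6 (10 semitones up).
Db6 down a diminished fifth → G5 (6 semitones).

G 5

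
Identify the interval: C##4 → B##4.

M7

C to B spans seven letter names (C-D-E-F-G-A-B) — that makes it a seventh of some quality.
Counting semitones, C##4→B##4 is 11, which is the major seventh.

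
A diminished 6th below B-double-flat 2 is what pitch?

The sixth takes the letter from B down to D.
A diminished sixth spans 7 semitones, so from Bbb2 the target pitch is D2.

D 2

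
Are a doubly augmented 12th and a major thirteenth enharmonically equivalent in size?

Yes

A doubly augmented twelfth = 21 semitones = a major thirteenth; enharmonically equal.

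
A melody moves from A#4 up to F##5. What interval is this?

major 6th

A to F spans six letter names (A-B-C-D-E-F), so the interval is some kind of sixth.
Counting semitones, A#4→F##5 is 9, which is the major sixth.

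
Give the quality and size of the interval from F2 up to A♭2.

minor 3rd

F to A spans three letter names (F-G-A), so the interval is some kind of third.
At 3 semitones, F2→Ab2 falls one short of a major third: minor.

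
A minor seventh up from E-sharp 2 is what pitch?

Seven letter names up from E: D.
Moving 10 semitones up from E#2 (the size of a minor seventh) reaches D#3.

D-sharp 3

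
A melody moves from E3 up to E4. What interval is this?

E to E is the same letter name, plus an octave — that makes it an octave of some quality.
E3 to E4 is 12 semitones, matching the perfect octave exactly, so the quality is perfect.

P8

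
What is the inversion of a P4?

Inverted interval numbers add to nine, so a fourth pairs with a fifth (4 + 5 = 9).
The quality also flips — perfect stays perfect — giving a perfect fifth.

perfect 5th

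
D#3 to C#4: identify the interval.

minor seventh

D to C spans seven letter names (D-E-F-G-A-B-C), so the interval is some kind of seventh.
D#3 to C#4 is 10 semitones, a half step short of the major seventh (11), so this is minor.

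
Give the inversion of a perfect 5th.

Inverted interval numbers add to nine, so a fifth pairs with a fourth (5 + 4 = 9).
Quality inverts too: perfect stays perfect. That makes the inversion a perfect fourth.

perfect 4th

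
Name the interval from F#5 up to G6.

minor 9th

F to G spans two letter names (F-G), plus an octave: a ninth.
A major ninth would be 14 semitones, but F#5 to G6 is 13 — one semitone narrower, making it a minor ninth.
(Equivalently, a compound minor second: a minor second plus an octave.)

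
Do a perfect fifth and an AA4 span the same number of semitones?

Yes

A perfect fifth spans 7 semitones, and a doubly augmented fourth also spans 7 semitones — they're enharmonic.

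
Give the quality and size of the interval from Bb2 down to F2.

Descending from Bb2 to F2 is the same interval as ascending F2 to Bb2.
F to B spans four letter names (F-G-A-B) — that makes it a fourth of some quality.
Counting semitones, F2→Bb2 is 5, which is the perfect fourth.

P4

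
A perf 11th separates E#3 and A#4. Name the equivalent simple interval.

perfect fourth

Take out an octave (7 from the number): 11 − 7 = 4.
That makes a perfect eleventh a compound perfect fourth — an octave plus a perfect fourth.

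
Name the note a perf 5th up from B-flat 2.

F 3

Five letter names up from B: F.
A perfect fifth is 7 semitones; 7 semitones up from Bb2 gives F3.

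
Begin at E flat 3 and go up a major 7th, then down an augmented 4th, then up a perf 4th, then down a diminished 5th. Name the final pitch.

Up a major seventh from Eb3: D4 (11 semitones up).
Down an augmented fourth from D4: Ab3 (6 semitones down).
A perfect fourth up from Ab3 is Db4.
Db4 down a diminished fifth → G3 (6 semitones).

G 3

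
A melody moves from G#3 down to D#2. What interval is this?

Descending from G#3 to D#2 is the same interval as ascending D#2 to G#3.
D to G spans four letter names (D-E-F-G), plus an octave, so the interval is some kind of eleventh.
D#2 to G#3 is 17 semitones, matching the perfect eleventh exactly, so the quality is perfect.
(Equivalently, a compound perfect fourth: a perfect fourth plus an octave.)

perfect eleventh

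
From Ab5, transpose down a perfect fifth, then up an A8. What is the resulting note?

D6

Down a perfect fifth from Ab5: Db5 (7 semitones down).
Db5 up an augmented octave → D6 (13 semitones).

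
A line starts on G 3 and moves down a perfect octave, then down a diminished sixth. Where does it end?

B sharp 1

A perfect octave down from G3 is G2.
G2 down a diminished sixth → B#1 (7 semitones).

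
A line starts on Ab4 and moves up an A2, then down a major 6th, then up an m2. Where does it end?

Eb4

Up an augmented second from Ab4: B4 (3 semitones up).
B4 down a major sixth → D4 (9 semitones).
Up a minor second from D4: Eb4 (1 semitone up).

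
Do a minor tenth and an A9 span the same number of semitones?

Yes

A minor tenth spans 15 semitones, and an augmented ninth also spans 15 semitones — they're enharmonic.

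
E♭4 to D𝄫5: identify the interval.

diminished 7th

E to D spans seven letter names (E-F-G-A-B-C-D): a seventh.
Eb4 to Dbb5 spans 9 semitones — two semitones narrower than the major seventh (11) — giving a diminished seventh.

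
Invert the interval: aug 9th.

diminished seventh

First reduce the compound augmented ninth to its simple form, an augmented second.
Interval numbers invert to sum to nine: 2 + 7 = 9, so a second inverts to a seventh.
The quality also flips — augmented becomes diminished — giving a diminished seventh.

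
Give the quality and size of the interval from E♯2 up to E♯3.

E to E is the same letter name, plus an octave: an octave.
The perfect octave spans 12 semitones, and E#2 to E#3 is exactly 12 semitones — so this is a perfect octave.

P8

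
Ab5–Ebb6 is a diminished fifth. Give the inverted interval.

Inverted interval numbers add to nine, so a fifth pairs with a fourth (5 + 4 = 9).
The quality also flips — diminished becomes augmented — giving an augmented fourth.

augmented fourth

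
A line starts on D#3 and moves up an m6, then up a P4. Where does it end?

E4

A minor sixth up from D#3 is B3.
B3 up a perfect fourth → E4 (5 semitones).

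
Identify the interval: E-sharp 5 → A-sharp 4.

perfect fifth

Descending from E#5 to A#4 is the same interval as ascending A#4 to E#5.
A to E spans five letter names (A-B-C-D-E), so the interval is some kind of fifth.
Counting semitones, A#4→E#5 is 7, which is the perfect fifth.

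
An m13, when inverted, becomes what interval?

M3

First reduce the compound minor thirteenth to its simple form, a minor sixth.
The rule of nine gives the new number: 9 − 6 = 3, so a sixth becomes a third.
The quality also flips — minor becomes major — giving a major third.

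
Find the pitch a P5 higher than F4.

Counting five letter names up from F lands on C.
A perfect fifth spans 7 semitones, so from F4 the target pitch is C5.

C5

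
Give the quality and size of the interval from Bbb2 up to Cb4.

major 9th

B to C spans two letter names (B-C), plus an octave — that makes it a ninth of some quality.
Bbb2 to Cb4 is 14 semitones, matching the major ninth exactly, so the quality is major.
(Equivalently, a compound major second: a major second plus an octave.)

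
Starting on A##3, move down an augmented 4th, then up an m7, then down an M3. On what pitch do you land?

B3

An augmented fourth down from A##3 is E#3.
Up a minor seventh from E#3: D#4 (10 semitones up).
Down a major third from D#4: B3 (4 semitones down).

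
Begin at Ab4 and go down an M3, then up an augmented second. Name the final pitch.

G4

Down a major third from Ab4: Fb4 (4 semitones down).
Up an augmented second from Fb4: G4 (3 semitones up).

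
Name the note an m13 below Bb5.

D4

Six letters down from B (plus an octave) reaches D.
A minor thirteenth is 20 semitones; 20 semitones down from Bb5 gives D4.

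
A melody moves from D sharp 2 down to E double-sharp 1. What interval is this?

diminished seventh

Descending from D#2 to E##1 is the same interval as ascending E##1 to D#2.
E to D spans seven letter names (E-F-G-A-B-C-D): a seventh.
A major seventh would be 11 semitones; E##1 to D#2 is 9, two semitones narrower, so the interval is diminished.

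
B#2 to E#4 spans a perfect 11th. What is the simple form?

P4

Take out an octave (7 from the number): 11 − 7 = 4.
That makes a perfect eleventh a compound perfect fourth — an octave plus a perfect fourth.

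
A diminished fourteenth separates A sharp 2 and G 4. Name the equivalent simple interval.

d7

Take out an octave (7 from the number): 14 − 7 = 7.
That makes a diminished fourteenth a compound diminished seventh — an octave plus a diminished seventh.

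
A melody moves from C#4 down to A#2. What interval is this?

Descending from C#4 to A#2 is the same interval as ascending A#2 to C#4.
A to C spans three letter names (A-B-C), plus an octave: a tenth.
At 15 semitones, A#2→C#4 falls one short of a major tenth: minor.
(Equivalently, a compound minor third: a minor third plus an octave.)

minor 10th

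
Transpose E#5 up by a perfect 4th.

Counting four letter names up from E lands on A.
A perfect fourth spans 5 semitones, so from E#5 the target pitch is A#5.

A#5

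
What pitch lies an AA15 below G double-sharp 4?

G 2

A fifteenth keeps the letter name G, two octaves down from G.
A doubly augmented fifteenth spans 26 semitones, so from G##4 the target pitch is G2.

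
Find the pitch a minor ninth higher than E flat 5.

Counting two letter names plus an octave up from E lands on F.
Moving 13 semitones up from Eb5 (the size of a minor ninth) reaches Fb6.

F flat 6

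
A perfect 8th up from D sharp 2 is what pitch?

The letter stays D (same as the start), shifted an octave up.
Moving 12 semitones up from D#2 (the size of a perfect octave) reaches D#3.

D sharp 3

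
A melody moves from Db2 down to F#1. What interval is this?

Descending from Db2 to F#1 is the same interval as ascending F#1 to Db2.
F to D spans six letter names (F-G-A-B-C-D): a sixth.
The major sixth is 9 semitones; here we have 7, two semitones narrower: diminished.

diminished sixth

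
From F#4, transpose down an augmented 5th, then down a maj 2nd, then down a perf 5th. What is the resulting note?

Db3

Down an augmented fifth from F#4: Bb3 (8 semitones down).
Down a major second from Bb3: Ab3 (2 semitones down).
Down a perfect fifth from Ab3: Db3 (7 semitones down).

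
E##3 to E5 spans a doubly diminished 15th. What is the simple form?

doubly diminished 8th

Subtracting seven from the interval number removes an octave: 15 − 7 = 8.
That makes a doubly diminished fifteenth a compound doubly diminished octave — an octave plus a doubly diminished octave.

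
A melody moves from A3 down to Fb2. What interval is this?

Descending from A3 to Fb2 is the same interval as ascending Fb2 to A3.
F to A spans three letter names (F-G-A), plus an octave, so the interval is some kind of tenth.
A major tenth would be 16 semitones; Fb2 to A3 is 17, one semitone wider, so the interval is augmented.
(Equivalently, a compound augmented third: an augmented third plus an octave.)

augmented tenth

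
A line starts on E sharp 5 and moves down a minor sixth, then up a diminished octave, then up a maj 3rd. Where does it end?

B sharp 5

Down a minor sixth from E#5: G##4 (8 semitones down).
G##4 up a diminished octave → G#5 (11 semitones).
Up a major third from G#5: B#5 (4 semitones up).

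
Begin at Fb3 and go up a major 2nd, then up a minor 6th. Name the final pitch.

Ebb4

Fb3 up a major second → Gb3 (2 semitones).
Gb3 up a minor sixth → Ebb4 (8 semitones).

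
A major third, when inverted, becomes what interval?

m6

Inverted interval numbers add to nine, so a third pairs with a sixth (3 + 6 = 9).
The quality also flips — major becomes minor — giving a minor sixth.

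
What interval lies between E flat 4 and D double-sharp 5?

E to D spans seven letter names (E-F-G-A-B-C-D) — that makes it a seventh of some quality.
A major seventh would be 11 semitones; Eb4 to D##5 is 13, two semitones wider, so the interval is doubly augmented.

doubly augmented seventh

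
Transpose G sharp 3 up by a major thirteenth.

Six letters up from G (plus an octave) reaches E.
Moving 21 semitones up from G#3 (the size of a major thirteenth) reaches E#5.

E sharp 5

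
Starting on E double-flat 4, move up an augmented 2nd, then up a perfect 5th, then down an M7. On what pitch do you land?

Ebb4 up an augmented second → F4 (3 semitones).
Up a perfect fifth from F4: C5 (7 semitones up).
Down a major seventh from C5: Db4 (11 semitones down).

D flat 4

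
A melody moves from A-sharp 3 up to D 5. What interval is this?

A to D spans four letter names (A-B-C-D), plus an octave, so the interval is some kind of eleventh.
The perfect eleventh is 17 semitones; here we have 16, one semitone narrower: diminished.
(Equivalently, a compound diminished fourth: a diminished fourth plus an octave.)

diminished eleventh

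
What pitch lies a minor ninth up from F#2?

G3

Two letters up from F (plus an octave) reaches G.
A minor ninth is 13 semitones; 13 semitones up from F#2 gives G3.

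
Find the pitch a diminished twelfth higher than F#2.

C4

Five letters up from F (plus an octave) reaches C.
A diminished twelfth is 18 semitones; 18 semitones up from F#2 gives C4.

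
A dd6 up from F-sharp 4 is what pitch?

D-double-flat 5

Counting six letter names up from F lands on D.
Moving 6 semitones up from F#4 (the size of a doubly diminished sixth) reaches Dbb5.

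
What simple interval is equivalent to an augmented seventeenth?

Subtracting seven from the interval number removes an octave: 17 − 14 = 3.
Quality carries through unchanged, so the simple form is an augmented third.

augmented 3rd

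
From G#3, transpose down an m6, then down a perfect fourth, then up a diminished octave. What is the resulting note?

F#3

G#3 down a minor sixth → B#2 (8 semitones).
A perfect fourth down from B#2 is F##2.
A diminished octave up from F##2 is F#3.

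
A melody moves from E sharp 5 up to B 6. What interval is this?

E to B spans five letter names (E-F-G-A-B), plus an octave — that makes it a twelfth of some quality.
A perfect twelfth would be 19 semitones; E#5 to B6 is 18, one semitone narrower, so the interval is diminished.
(Equivalently, a compound diminished fifth: a diminished fifth plus an octave.)

diminished 12th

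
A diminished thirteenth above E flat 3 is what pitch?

The thirteenth's letter: E up six letter names plus an octave → C.
Moving 19 semitones up from Eb3 (the size of a diminished thirteenth) reaches Cbb5.

C double-flat 5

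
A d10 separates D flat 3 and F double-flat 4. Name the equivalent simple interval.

diminished 3rd

Subtracting seven from the interval number removes an octave: 10 − 7 = 3.
Quality carries through unchanged, so the simple form is a diminished third.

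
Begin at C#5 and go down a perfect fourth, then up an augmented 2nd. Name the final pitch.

A##4

A perfect fourth down from C#5 is G#4.
An augmented second up from G#4 is A##4.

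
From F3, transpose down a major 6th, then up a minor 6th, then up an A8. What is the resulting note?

Down a major sixth from F3: Ab2 (9 semitones down).
Ab2 up a minor sixth → Fb3 (8 semitones).
Fb3 up an augmented octave → F4 (13 semitones).

F4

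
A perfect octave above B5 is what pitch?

B6

The letter stays B (same as the start), shifted an octave up.
A perfect octave spans 12 semitones, so from B5 the target pitch is B6.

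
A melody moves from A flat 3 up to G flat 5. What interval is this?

A to G spans seven letter names (A-B-C-D-E-F-G), plus an octave: a fourteenth.
Ab3 to Gb5 is 22 semitones, a half step short of the major fourteenth (23), so this is minor.
(Equivalently, a compound minor seventh: a minor seventh plus an octave.)

minor fourteenth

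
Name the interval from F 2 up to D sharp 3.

A6

F to D spans six letter names (F-G-A-B-C-D), so the interval is some kind of sixth.
F2 to D#3 spans 10 semitones — one semitone wider than the major sixth (9) — giving an augmented sixth.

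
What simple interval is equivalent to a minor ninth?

Subtracting seven from the interval number removes an octave: 9 − 7 = 2.
Quality carries through unchanged, so the simple form is a minor second.

minor second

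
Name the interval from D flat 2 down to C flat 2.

M2

Descending from Db2 to Cb2 is the same interval as ascending Cb2 to Db2.
C to D spans two letter names (C-D): a second.
The major second spans 2 semitones, and Cb2 to Db2 is exactly 2 semitones — so this is a major second.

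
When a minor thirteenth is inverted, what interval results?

First reduce the compound minor thirteenth to its simple form, a minor sixth.
Interval numbers invert to sum to nine: 6 + 3 = 9, so a sixth inverts to a third.
The quality also flips — minor becomes major — giving a major third.

major third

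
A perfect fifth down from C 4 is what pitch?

Counting five letter names down from C lands on F.
A perfect fifth is 7 semitones; 7 semitones down from C4 gives F3.

F 3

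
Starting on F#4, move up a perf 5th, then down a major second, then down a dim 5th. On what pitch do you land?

E#4

Up a perfect fifth from F#4: C#5 (7 semitones up).
C#5 down a major second → B4 (2 semitones).
Down a diminished fifth from B4: E#4 (6 semitones down).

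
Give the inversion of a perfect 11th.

perfect 5th

First reduce the compound perfect eleventh to its simple form, a perfect fourth.
Interval numbers invert to sum to nine: 4 + 5 = 9, so a fourth inverts to a fifth.
Quality inverts too: perfect stays perfect. That makes the inversion a perfect fifth.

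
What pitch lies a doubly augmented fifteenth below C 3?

A fifteenth keeps the letter name C, two octaves down from C.
A doubly augmented fifteenth is 26 semitones; 26 semitones down from C3 gives Cbb1.

C double-flat 1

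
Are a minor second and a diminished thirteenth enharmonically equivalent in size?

1 semitone (minor second) vs 19 semitones (diminished thirteenth): not equal.

No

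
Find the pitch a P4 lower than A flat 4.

Counting four letter names down from A lands on E.
A perfect fourth is 5 semitones; 5 semitones down from Ab4 gives Eb4.

E flat 4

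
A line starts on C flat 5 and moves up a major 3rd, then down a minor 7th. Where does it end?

Cb5 up a major third → Eb5 (4 semitones).
A minor seventh down from Eb5 is F4.

F 4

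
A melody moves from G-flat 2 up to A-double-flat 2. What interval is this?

m2

G to A spans two letter names (G-A): a second.
A major second would be 2 semitones, but Gb2 to Abb2 is 1 — one semitone narrower, making it a minor second.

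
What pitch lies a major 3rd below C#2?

Counting three letter names down from C lands on A.
A major third spans 4 semitones, so from C#2 the target pitch is A1.

A1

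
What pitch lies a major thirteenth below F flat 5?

A double-flat 3

Six letters down from F (plus an octave) reaches A.
A major thirteenth is 21 semitones; 21 semitones down from Fb5 gives Abb3.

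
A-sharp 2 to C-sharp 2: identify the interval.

major 6th

Descending from A#2 to C#2 is the same interval as ascending C#2 to A#2.
C to A spans six letter names (C-D-E-F-G-A), so the interval is some kind of sixth.
Counting semitones, C#2→A#2 is 9, which is the major sixth.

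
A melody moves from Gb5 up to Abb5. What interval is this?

minor 2nd

G to A spans two letter names (G-A), so the interval is some kind of second.
At 1 semitone, Gb5→Abb5 falls one short of a major second: minor.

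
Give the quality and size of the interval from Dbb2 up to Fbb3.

m10

D to F spans three letter names (D-E-F), plus an octave: a tenth.
A major tenth would be 16 semitones, but Dbb2 to Fbb3 is 15 — one semitone narrower, making it a minor tenth.
(Equivalently, a compound minor third: a minor third plus an octave.)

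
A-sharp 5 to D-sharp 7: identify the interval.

A to D spans four letter names (A-B-C-D), plus an octave: an eleventh.
Counting semitones, A#5→D#7 is 17, which is the perfect eleventh.
(Equivalently, a compound perfect fourth: a perfect fourth plus an octave.)

perfect eleventh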